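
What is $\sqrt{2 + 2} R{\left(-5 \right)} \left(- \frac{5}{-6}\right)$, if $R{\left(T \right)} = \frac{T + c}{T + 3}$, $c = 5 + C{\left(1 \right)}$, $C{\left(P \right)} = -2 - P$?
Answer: $\frac{5}{2} \approx 2.5$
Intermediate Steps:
$c = 2$ ($c = 5 - 3 = 2$)
$R{\left(T \right)} = \frac{2 + T}{3 + T}$ ($R{\left(T \right)} = \frac{T + 2}{T + 3} = \frac{2 + T}{3 + T}$)
$\sqrt{2 + 2} R{\left(-5 \right)} \left(- \frac{5}{-6}\right) = \sqrt{2 + 2} \frac{2 - 5}{3 - 5} \left(- \frac{5}{-6}\right) = \sqrt{4} \frac{1}{-2} \left(-3\right) \left(\left(-5\right) \left(- \frac{1}{6}\right)\right) = 2 \left(\left(- \frac{1}{2}\right) \left(-3\right)\right) \frac{5}{6} = 2 \cdot \frac{3}{2} \cdot \frac{5}{6} = 3 \cdot \frac{5}{6} = \frac{5}{2}$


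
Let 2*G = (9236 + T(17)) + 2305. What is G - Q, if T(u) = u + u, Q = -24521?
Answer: 60617/2 ≈ 30309.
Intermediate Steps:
T(u) = 2*u
G = 11575/2 (G = ((9236 + 2*17) + 2305)/2 = ((9236 + 34) + 2305)/2 = (9270 + 2305)/2 = (½)*11575 = 11575/2 ≈ 5787.5)
G - Q = 11575/2 - 1*(-24521) = 11575/2 + 24521 = 60617/2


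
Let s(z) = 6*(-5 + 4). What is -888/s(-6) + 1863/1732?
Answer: 258199/1732 ≈ 149.08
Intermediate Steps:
s(z) = -6 (s(z) = 6*(-1) = -6)
-888/s(-6) + 1863/1732 = -888/(-6) + 1863/1732 = -888*(-⅙) + 1863*(1/1732) = 148 + 1863/1732 = 258199/1732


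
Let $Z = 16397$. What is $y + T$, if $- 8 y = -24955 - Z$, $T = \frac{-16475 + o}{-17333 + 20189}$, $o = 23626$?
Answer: $\frac{14769815}{2856} \approx 5171.5$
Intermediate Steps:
$T = \frac{7151}{2856}$ ($T = \frac{-16475 + 23626}{-17333 + 20189} = \frac{7151}{2856} \approx 2.5039$)
$y = 5169$ ($y = - \frac{-24955 - 16397}{8} = \left(- \frac{1}{8}\right) \left(-41352\right) = 5169$)
$y + T = 5169 + \frac{7151}{2856} = \frac{14769815}{2856}$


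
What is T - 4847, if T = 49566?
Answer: 44719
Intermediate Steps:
T - 4847 = 49566 - 4847 = 44719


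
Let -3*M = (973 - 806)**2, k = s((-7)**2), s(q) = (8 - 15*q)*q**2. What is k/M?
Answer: 5236581/27889 ≈ 187.77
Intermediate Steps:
s(q) = q**2*(8 - 15*q)
k = -1745527 (k = ((-7)**2)**2*(8 - 15*(-7)**2) = 49**2*(8 - 15*49) = 2401*(8 - 735) = 2401*(-727) = -1745527)
M = -27889/3 (M = -(973 - 806)**2/3 = -1/3*167**2 = -1/3*27889 = -27889/3 ≈ -9296.3)
k/M = -1745527/(-27889/3) = -1745527*(-3/27889) = 5236581/27889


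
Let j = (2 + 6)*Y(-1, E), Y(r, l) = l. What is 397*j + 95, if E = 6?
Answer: 19151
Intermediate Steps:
j = 48 (j = (2 + 6)*6 = 8*6 = 48)
397*j + 95 = 397*48 + 95 = 19056 + 95 = 19151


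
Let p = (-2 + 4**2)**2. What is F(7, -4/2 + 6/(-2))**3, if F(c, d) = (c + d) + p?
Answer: 7762392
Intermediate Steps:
p = 196 (p = (-2 + 16)**2 = 14**2 = 196)
F(c, d) = 196 + c + d (F(c, d) = (c + d) + 196 = 196 + c + d)
F(7, -4/2 + 6/(-2))**3 = (196 + 7 + (-4/2 + 6/(-2)))**3 = (196 + 7 + (-4*1/2 + 6*(-1/2)))**3 = (196 + 7 + (-2 - 3))**3 = (196 + 7 - 5)**3 = 198**3 = 7762392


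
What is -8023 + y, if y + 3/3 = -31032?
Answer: -39056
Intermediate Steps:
y = -31033 (y = -1 - 31032 = -31033)
-8023 + y = -8023 - 31033 = -39056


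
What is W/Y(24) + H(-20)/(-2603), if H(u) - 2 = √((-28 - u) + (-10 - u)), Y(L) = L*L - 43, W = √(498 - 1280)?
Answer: -2/2603 - √2/2603 + I*√782/533 ≈ -0.0013116 + 0.052466*I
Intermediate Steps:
W = I*√782 (W = √(-782) = I*√782 ≈ 27.964*I)
Y(L) = -43 + L² (Y(L) = L² - 43 = -43 + L²)
H(u) = 2 + √(-38 - 2*u) (H(u) = 2 + √((-28 - u) + (-10 - u)) = 2 + √(-38 - 2*u))
W/Y(24) + H(-20)/(-2603) = (I*√782)/(-43 + 24²) + (2 + √(-38 - 2*(-20)))/(-2603) = (I*√782)/(-43 + 576) + (2 + √(-38 + 40))*(-1/2603) = (I*√782)/533 + (2 + √2)*(-1/2603) = (I*√782)*(1/533) + (-2/2603 - √2/2603) = I*√782/533 + (-2/2603 - √2/2603) = -2/2603 - √2/2603 + I*√782/533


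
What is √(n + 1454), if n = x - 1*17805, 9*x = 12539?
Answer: 2*I*√33655/3 ≈ 122.3*I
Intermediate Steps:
x = 12539/9 (x = (⅑)*12539 = 12539/9 ≈ 1393.2)
n = -147706/9 (n = 12539/9 - 1*17805 = 12539/9 - 17805 = -147706/9 ≈ -16412.)
√(n + 1454) = √(-147706/9 + 1454) = √(-134620/9) = 2*I*√33655/3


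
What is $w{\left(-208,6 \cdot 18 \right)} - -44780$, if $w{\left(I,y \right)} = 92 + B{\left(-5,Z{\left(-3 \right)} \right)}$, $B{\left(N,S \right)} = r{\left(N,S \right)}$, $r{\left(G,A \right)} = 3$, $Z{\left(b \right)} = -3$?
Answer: $44875$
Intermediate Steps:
$B{\left(N,S \right)} = 3$
$w{\left(I,y \right)} = 95$ ($w{\left(I,y \right)} = 92 + 3 = 95$)
$w{\left(-208,6 \cdot 18 \right)} - -44780 = 95 - -44780 = 95 + 44780 = 44875$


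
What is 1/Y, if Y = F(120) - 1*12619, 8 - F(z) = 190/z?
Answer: -12/151351 ≈ -7.9286e-5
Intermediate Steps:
F(z) = 8 - 190/z
Y = -151351/12 (Y = (8 - 190/120) - 1*12619 = (8 - 190*1/120) - 12619 = (8 - 19/12) - 12619 = 77/12 - 12619 = -151351/12 ≈ -12613.)
1/Y = 1/(-151351/12) = -12/151351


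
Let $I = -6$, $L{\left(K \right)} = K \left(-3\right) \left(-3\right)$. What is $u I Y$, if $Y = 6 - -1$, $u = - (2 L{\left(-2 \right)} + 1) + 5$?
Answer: $-1680$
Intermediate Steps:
$L{\left(K \right)} = 9 K$ ($L{\left(K \right)} = - 3 K \left(-3\right) = 9 K$)
$u = 40$ ($u = - (2 \cdot 9 \left(-2\right) + 1) + 5 = - (2 \left(-18\right) + 1) + 5 = - (-36 + 1) + 5 = \left(-1\right) \left(-35\right) + 5 = 35 + 5 = 40$)
$Y = 7$ ($Y = 6 + 1 = 7$)
$u I Y = 40 \left(-6\right) 7 = \left(-240\right) 7 = -1680$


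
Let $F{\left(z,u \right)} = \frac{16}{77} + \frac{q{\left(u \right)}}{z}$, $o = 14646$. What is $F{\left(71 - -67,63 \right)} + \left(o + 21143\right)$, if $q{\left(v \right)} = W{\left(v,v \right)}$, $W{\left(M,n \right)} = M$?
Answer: $\frac{126766991}{3542} \approx 35790.0$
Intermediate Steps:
$q{\left(v \right)} = v$
$F{\left(z,u \right)} = \frac{16}{77} + \frac{u}{z}$
$F{\left(71 - -67,63 \right)} + \left(o + 21143\right) = \left(\frac{16}{77} + \frac{63}{71 - -67}\right) + \left(14646 + 21143\right) = \left(\frac{16}{77} + \frac{63}{71 + 67}\right) + 35789 = \left(\frac{16}{77} + \frac{63}{138}\right) + 35789 = \left(\frac{16}{77} + 63 \cdot \frac{1}{138}\right) + 35789 = \left(\frac{16}{77} + \frac{21}{46}\right) + 35789 = \frac{2353}{3542} + 35789 = \frac{126766991}{3542}$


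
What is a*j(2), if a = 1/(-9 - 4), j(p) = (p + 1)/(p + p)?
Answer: -3/52 ≈ -0.057692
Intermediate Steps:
j(p) = (1 + p)/(2*p) (j(p) = (1 + p)/((2*p)) = (1 + p)*(1/(2*p)) = (1 + p)/(2*p))
a = -1/13 (a = 1/(-13) = -1/13 ≈ -0.076923)
a*j(2) = -(1 + 2)/(26*2) = -3/(26*2) = -1/13*3/4 = -3/52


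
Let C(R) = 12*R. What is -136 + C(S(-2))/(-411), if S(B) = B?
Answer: -18624/137 ≈ -135.94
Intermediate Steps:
-136 + C(S(-2))/(-411) = -136 + (12*(-2))/(-411) = -136 - 24*(-1/411) = -136 + 8/137 = -18624/137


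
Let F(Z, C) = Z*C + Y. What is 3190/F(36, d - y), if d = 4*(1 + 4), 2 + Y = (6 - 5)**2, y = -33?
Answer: 3190/1907 ≈ 1.6728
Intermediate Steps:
Y = -1 (Y = -2 + (6 - 5)**2 = -2 + 1**2 = -2 + 1 = -1)
d = 20 (d = 4*5 = 20)
F(Z, C) = -1 + C*Z (F(Z, C) = Z*C - 1 = C*Z - 1 = -1 + C*Z)
3190/F(36, d - y) = 3190/(-1 + (20 - 1*(-33))*36) = 3190/(-1 + (20 + 33)*36) = 3190/(-1 + 53*36) = 3190/(-1 + 1908) = 3190/1907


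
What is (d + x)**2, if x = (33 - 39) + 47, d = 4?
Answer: 2025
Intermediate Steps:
x = 41 (x = -6 + 47 = 41)
(d + x)**2 = (4 + 41)**2 = 45**2 = 2025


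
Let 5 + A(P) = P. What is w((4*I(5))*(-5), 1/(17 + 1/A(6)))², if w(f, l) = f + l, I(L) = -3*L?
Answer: 29170801/324 ≈ 90033.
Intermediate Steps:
A(P) = -5 + P
w((4*I(5))*(-5), 1/(17 + 1/A(6)))² = ((4*(-3*5))*(-5) + 1/(17 + 1/(-5 + 6)))² = ((4*(-15))*(-5) + 1/(17 + 1/1))² = (-60*(-5) + 1/(17 + 1))² = (300 + 1/18)² = (5401/18)² = 29170801/324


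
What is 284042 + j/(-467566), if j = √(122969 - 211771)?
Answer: 284042 - I*√88802/467566 ≈ 2.8404e+5 - 0.00063734*I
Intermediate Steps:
j = I*√88802 (j = √(-88802) = I*√88802 ≈ 298.0*I)
284042 + j/(-467566) = 284042 + (I*√88802)/(-467566) = 284042 + (I*√88802)*(-1/467566) = 284042 - I*√88802/467566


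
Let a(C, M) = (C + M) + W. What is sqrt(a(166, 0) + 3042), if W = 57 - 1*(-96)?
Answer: sqrt(3361) ≈ 57.974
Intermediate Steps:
W = 153 (W = 57 + 96 = 153)
a(C, M) = 153 + C + M (a(C, M) = (C + M) + 153 = 153 + C + M)
sqrt(a(166, 0) + 3042) = sqrt((153 + 166 + 0) + 3042) = sqrt(319 + 3042) = sqrt(3361)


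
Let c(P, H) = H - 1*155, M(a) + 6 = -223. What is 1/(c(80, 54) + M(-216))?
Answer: -1/330 ≈ -0.0030303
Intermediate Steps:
M(a) = -229 (M(a) = -6 - 223 = -229)
c(P, H) = -155 + H (c(P, H) = H - 155 = -155 + H)
1/(c(80, 54) + M(-216)) = 1/((-155 + 54) - 229) = 1/(-101 - 229) = 1/(-330) = -1/330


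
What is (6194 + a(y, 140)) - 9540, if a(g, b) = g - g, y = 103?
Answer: -3346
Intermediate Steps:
a(g, b) = 0
(6194 + a(y, 140)) - 9540 = (6194 + 0) - 9540 = 6194 - 9540 = -3346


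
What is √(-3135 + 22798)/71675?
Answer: 53*√7/71675 ≈ 0.0019564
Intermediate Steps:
√(-3135 + 22798)/71675 = √19663*(1/71675) = (53*√7)*(1/71675) = 53*√7/71675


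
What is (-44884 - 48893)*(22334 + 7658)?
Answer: -2812559784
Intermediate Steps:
(-44884 - 48893)*(22334 + 7658) = -93777*29992 = -2812559784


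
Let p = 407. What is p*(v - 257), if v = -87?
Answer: -140008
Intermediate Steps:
p*(v - 257) = 407*(-87 - 257) = 407*(-344) = -140008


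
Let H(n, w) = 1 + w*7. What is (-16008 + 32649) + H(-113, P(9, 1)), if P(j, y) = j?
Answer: 16705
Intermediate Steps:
H(n, w) = 1 + 7*w
(-16008 + 32649) + H(-113, P(9, 1)) = (-16008 + 32649) + (1 + 7*9) = 16641 + (1 + 63) = 16641 + 64 = 16705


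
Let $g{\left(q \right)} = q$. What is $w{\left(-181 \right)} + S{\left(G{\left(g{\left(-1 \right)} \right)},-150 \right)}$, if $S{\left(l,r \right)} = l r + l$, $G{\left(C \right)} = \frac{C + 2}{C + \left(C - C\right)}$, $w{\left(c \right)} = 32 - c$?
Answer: $362$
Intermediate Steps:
$G{\left(C \right)} = \frac{2 + C}{C}$ ($G{\left(C \right)} = \frac{2 + C}{C + 0} = \frac{2 + C}{C}$)
$S{\left(l,r \right)} = l + l r$
$w{\left(-181 \right)} + S{\left(G{\left(g{\left(-1 \right)} \right)},-150 \right)} = \left(32 - -181\right) + \frac{2 - 1}{-1} \left(1 - 150\right) = \left(32 + 181\right) + \left(-1\right) 1 \left(-149\right) = 213 - -149 = 213 + 149 = 362$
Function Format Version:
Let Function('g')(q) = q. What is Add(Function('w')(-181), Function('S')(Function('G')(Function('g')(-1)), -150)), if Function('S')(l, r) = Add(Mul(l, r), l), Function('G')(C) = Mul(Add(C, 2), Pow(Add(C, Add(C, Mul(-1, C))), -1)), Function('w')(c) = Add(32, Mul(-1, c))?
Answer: 362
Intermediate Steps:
Function('G')(C) = Mul(Pow(C, -1), Add(2, C)) (Function('G')(C) = Mul(Add(2, C), Pow(Add(C, 0), -1)) = Mul(Add(2, C), Pow(C, -1)) = Mul(Pow(C, -1), Add(2, C)))
Function('S')(l, r) = Add(l, Mul(l, r))
Add(Function('w')(-181), Function('S')(Function('G')(Function('g')(-1)), -150)) = Add(Add(32, Mul(-1, -181)), Mul(Mul(Pow(-1, -1), Add(2, -1)), Add(1, -150))) = Add(Add(32, 181), Mul(Mul(-1, 1), -149)) = Add(213, Mul(-1, -149)) = Add(213, 149) = 362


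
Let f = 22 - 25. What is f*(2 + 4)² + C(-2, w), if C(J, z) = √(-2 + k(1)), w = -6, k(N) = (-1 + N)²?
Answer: -108 + I*√2 ≈ -108.0 + 1.4142*I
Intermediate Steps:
f = -3
C(J, z) = I*√2 (C(J, z) = √(-2 + (-1 + 1)²) = √(-2 + 0²) = √(-2 + 0) = √(-2) = I*√2)
f*(2 + 4)² + C(-2, w) = -3*(2 + 4)² + I*√2 = -3*6² + I*√2 = -3*36 + I*√2 = -108 + I*√2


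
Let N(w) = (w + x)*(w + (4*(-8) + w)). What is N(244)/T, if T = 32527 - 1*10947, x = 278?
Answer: 59508/5395 ≈ 11.030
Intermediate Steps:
N(w) = (-32 + 2*w)*(278 + w) (N(w) = (w + 278)*(w + (4*(-8) + w)) = (278 + w)*(w + (-32 + w)) = (278 + w)*(-32 + 2*w) = (-32 + 2*w)*(278 + w))
T = 21580 (T = 32527 - 10947 = 21580)
N(244)/T = (-8896 + 2*244² + 524*244)/21580 = (-8896 + 2*59536 + 127856)*(1/21580) = (-8896 + 119072 + 127856)*(1/21580) = 238032*(1/21580) = 59508/5395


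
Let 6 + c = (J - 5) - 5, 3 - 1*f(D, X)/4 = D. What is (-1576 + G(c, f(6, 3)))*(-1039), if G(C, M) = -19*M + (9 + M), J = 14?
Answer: 1403689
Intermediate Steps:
f(D, X) = 12 - 4*D
c = -2 (c = -6 + ((14 - 5) - 5) = -6 + (9 - 5) = -6 + 4 = -2)
G(C, M) = 9 - 18*M
(-1576 + G(c, f(6, 3)))*(-1039) = (-1576 + (9 - 18*(12 - 4*6)))*(-1039) = (-1576 + (9 - 18*(12 - 24)))*(-1039) = (-1576 + (9 - 18*(-12)))*(-1039) = (-1576 + (9 + 216))*(-1039) = (-1576 + 225)*(-1039) = -1351*(-1039) = 1403689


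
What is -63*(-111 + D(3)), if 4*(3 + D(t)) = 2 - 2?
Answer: 7182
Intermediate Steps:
D(t) = -3 (D(t) = -3 + (2 - 2)/4 = -3 + (¼)*0 = -3 + 0 = -3)
-63*(-111 + D(3)) = -63*(-111 - 3) = -63*(-114) = 7182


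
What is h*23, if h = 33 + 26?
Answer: 1357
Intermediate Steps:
h = 59
h*23 = 59*23 = 1357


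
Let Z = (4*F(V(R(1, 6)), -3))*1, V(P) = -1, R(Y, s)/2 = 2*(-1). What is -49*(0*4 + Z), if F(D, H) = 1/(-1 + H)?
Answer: 49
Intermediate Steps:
R(Y, s) = -4 (R(Y, s) = 2*(2*(-1)) = 2*(-2) = -4)
Z = -1 (Z = (4/(-1 - 3))*1 = (4/(-4))*1 = (4*(-¼))*1 = -1*1 = -1)
-49*(0*4 + Z) = -49*(0*4 - 1) = -49*(0 - 1) = -49*(-1) = 49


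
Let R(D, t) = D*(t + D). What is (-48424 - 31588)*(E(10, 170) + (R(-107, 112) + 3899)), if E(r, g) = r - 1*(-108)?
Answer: -278601784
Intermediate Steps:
E(r, g) = 108 + r (E(r, g) = r + 108 = 108 + r)
R(D, t) = D*(D + t)
(-48424 - 31588)*(E(10, 170) + (R(-107, 112) + 3899)) = (-48424 - 31588)*((108 + 10) + (-107*(-107 + 112) + 3899)) = -80012*(118 + (-107*5 + 3899)) = -80012*(118 + (-535 + 3899)) = -80012*(118 + 3364) = -80012*3482 = -278601784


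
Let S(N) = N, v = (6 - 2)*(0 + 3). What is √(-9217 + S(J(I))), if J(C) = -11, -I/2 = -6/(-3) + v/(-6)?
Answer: 2*I*√2307 ≈ 96.063*I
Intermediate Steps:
v = 12 (v = 4*3 = 12)
I = 0 (I = -2*(-6/(-3) + 12/(-6)) = -2*(-6*(-⅓) + 12*(-⅙)) = -2*(2 - 2) = -2*0 = 0)
√(-9217 + S(J(I))) = √(-9217 - 11) = √(-9228) = 2*I*√2307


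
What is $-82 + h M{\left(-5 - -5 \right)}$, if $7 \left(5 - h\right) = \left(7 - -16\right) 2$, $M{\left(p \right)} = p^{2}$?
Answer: $-82$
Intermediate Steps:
$h = - \frac{11}{7}$ ($h = 5 - \frac{\left(7 - -16\right) 2}{7} = 5 - \frac{\left(7 + 16\right) 2}{7} = 5 - \frac{23 \cdot 2}{7} = 5 - \frac{46}{7} = - \frac{11}{7} \approx -1.5714$)
$-82 + h M{\left(-5 - -5 \right)} = -82 - \frac{11 \left(-5 - -5\right)^{2}}{7} = -82 - \frac{11 \left(-5 + 5\right)^{2}}{7} = -82 - \frac{11 \cdot 0^{2}}{7} = -82 - 0 = -82 + 0 = -82$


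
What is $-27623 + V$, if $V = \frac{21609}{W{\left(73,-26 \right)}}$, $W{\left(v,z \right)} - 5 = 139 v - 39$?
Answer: $- \frac{93109930}{3371} \approx -27621.0$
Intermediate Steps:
$W{\left(v,z \right)} = -34 + 139 v$ ($W{\left(v,z \right)} = 5 + \left(139 v - 39\right) = 5 + \left(-39 + 139 v\right) = -34 + 139 v$)
$V = \frac{7203}{3371}$ ($V = \frac{21609}{-34 + 139 \cdot 73} = \frac{21609}{-34 + 10147} = \frac{21609}{10113} = 21609 \cdot \frac{1}{10113} = \frac{7203}{3371} \approx 2.1368$)
$-27623 + V = -27623 + \frac{7203}{3371} = - \frac{93109930}{3371}$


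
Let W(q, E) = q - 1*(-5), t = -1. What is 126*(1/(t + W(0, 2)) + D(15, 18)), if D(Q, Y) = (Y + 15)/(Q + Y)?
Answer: 315/2 ≈ 157.50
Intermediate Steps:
D(Q, Y) = (15 + Y)/(Q + Y)
W(q, E) = 5 + q (W(q, E) = q + 5 = 5 + q)
126*(1/(t + W(0, 2)) + D(15, 18)) = 126*(1/(-1 + (5 + 0)) + (15 + 18)/(15 + 18)) = 126*(1/(-1 + 5) + 33/33) = 126*(1/4 + (1/33)*33) = 126*(¼ + 1) = 126*(5/4) = 315/2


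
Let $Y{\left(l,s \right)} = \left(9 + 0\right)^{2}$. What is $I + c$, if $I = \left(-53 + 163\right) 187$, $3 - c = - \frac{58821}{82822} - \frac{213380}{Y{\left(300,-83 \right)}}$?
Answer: $\frac{155692980347}{6708582} \approx 23208.0$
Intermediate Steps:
$Y{\left(l,s \right)} = 81$ ($Y{\left(l,s \right)} = 9^{2} = 81$)
$c = \frac{17697448607}{6708582}$ ($c = 3 - \left(- \frac{58821}{82822} - \frac{213380}{81}\right) = 3 - - \frac{17677322861}{6708582} = 3 + \frac{17677322861}{6708582} = \frac{17697448607}{6708582} \approx 2638.0$)
$I = 20570$ ($I = 110 \cdot 187 = 20570$)
$I + c = 20570 + \frac{17697448607}{6708582} = \frac{155692980347}{6708582}$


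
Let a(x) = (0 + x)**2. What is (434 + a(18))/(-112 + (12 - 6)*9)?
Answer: -379/29 ≈ -13.069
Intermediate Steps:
a(x) = x**2
(434 + a(18))/(-112 + (12 - 6)*9) = (434 + 18**2)/(-112 + (12 - 6)*9) = (434 + 324)/(-112 + 6*9) = 758/(-112 + 54) = 758/(-58) = 758*(-1/58) = -379/29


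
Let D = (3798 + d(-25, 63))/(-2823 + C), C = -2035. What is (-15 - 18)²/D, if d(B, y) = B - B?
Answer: -293909/211 ≈ -1392.9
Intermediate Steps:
d(B, y) = 0
D = -1899/2429 (D = (3798 + 0)/(-2823 - 2035) = 3798/(-4858) = 3798*(-1/4858) = -1899/2429 ≈ -0.78180)
(-15 - 18)²/D = (-15 - 18)²/(-1899/2429) = (-33)²*(-2429/1899) = 1089*(-2429/1899) = -293909/211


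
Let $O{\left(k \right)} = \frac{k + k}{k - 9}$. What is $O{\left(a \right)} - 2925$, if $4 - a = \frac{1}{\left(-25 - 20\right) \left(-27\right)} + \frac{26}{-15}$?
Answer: $- \frac{1162618}{397} \approx -2928.5$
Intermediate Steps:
$a = \frac{1393}{243}$ ($a = 4 - \left(\frac{1}{\left(-25 - 20\right) \left(-27\right)} + \frac{26}{-15}\right) = 4 - \left(\frac{1}{-45} \left(- \frac{1}{27}\right) + 26 \left(- \frac{1}{15}\right)\right) = 4 - \left(\left(- \frac{1}{45}\right) \left(- \frac{1}{27}\right) - \frac{26}{15}\right) = 4 - \left(\frac{1}{1215} - \frac{26}{15}\right) = 4 - - \frac{421}{243} = 4 + \frac{421}{243} = \frac{1393}{243} \approx 5.7325$)
$O{\left(k \right)} = \frac{2 k}{-9 + k}$
$O{\left(a \right)} - 2925 = 2 \cdot \frac{1393}{243} \frac{1}{-9 + \frac{1393}{243}} - 2925 = 2 \cdot \frac{1393}{243} \frac{1}{- \frac{794}{243}} - 2925 = 2 \cdot \frac{1393}{243} \left(- \frac{243}{794}\right) - 2925 = - \frac{1393}{397} - 2925 = - \frac{1162618}{397}$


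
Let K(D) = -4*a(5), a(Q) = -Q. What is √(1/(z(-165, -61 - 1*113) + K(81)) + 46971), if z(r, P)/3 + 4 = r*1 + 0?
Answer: 2*√2785016153/487 ≈ 216.73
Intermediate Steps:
z(r, P) = -12 + 3*r (z(r, P) = -12 + 3*(r*1 + 0) = -12 + 3*(r + 0) = -12 + 3*r)
K(D) = 20 (K(D) = -(-4)*5 = -4*(-5) = 20)
√(1/(z(-165, -61 - 1*113) + K(81)) + 46971) = √(1/((-12 + 3*(-165)) + 20) + 46971) = √(1/((-12 - 495) + 20) + 46971) = √(1/(-507 + 20) + 46971) = √(1/(-487) + 46971) = √(-1/487 + 46971) = √(22874876/487) = 2*√2785016153/487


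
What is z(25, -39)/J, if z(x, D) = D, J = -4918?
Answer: 39/4918 ≈ 0.0079301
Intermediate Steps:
z(25, -39)/J = -39/(-4918) = -39*(-1/4918) = 39/4918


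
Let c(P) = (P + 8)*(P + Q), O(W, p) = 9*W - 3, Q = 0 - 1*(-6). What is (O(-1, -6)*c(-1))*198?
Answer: -83160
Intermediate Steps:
Q = 6 (Q = 0 + 6 = 6)
O(W, p) = -3 + 9*W
c(P) = (6 + P)*(8 + P) (c(P) = (P + 8)*(P + 6) = (8 + P)*(6 + P) = (6 + P)*(8 + P))
(O(-1, -6)*c(-1))*198 = ((-3 + 9*(-1))*(48 + (-1)² + 14*(-1)))*198 = ((-3 - 9)*(48 + 1 - 14))*198 = -12*35*198 = -420*198 = -83160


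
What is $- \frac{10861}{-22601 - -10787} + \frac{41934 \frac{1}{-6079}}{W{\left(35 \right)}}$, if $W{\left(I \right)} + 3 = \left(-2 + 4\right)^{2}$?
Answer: $- \frac{429384257}{71817306} \approx -5.9788$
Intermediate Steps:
$W{\left(I \right)} = 1$ ($W{\left(I \right)} = -3 + \left(-2 + 4\right)^{2} = -3 + 2^{2} = -3 + 4 = 1$)
$- \frac{10861}{-22601 - -10787} + \frac{41934 \frac{1}{-6079}}{W{\left(35 \right)}} = - \frac{10861}{-22601 - -10787} + \frac{41934 \frac{1}{-6079}}{1} = - \frac{10861}{-22601 + 10787} + 41934 \left(- \frac{1}{6079}\right) 1 = - \frac{10861}{-11814} - \frac{41934}{6079} = \left(-10861\right) \left(- \frac{1}{11814}\right) - \frac{41934}{6079} = \frac{10861}{11814} - \frac{41934}{6079} = - \frac{429384257}{71817306}$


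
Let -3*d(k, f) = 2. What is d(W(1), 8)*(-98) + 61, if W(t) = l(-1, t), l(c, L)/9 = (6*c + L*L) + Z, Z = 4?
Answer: 379/3 ≈ 126.33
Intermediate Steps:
l(c, L) = 36 + 9*L² + 54*c (l(c, L) = 9*((6*c + L*L) + 4) = 9*((6*c + L²) + 4) = 9*((L² + 6*c) + 4) = 9*(4 + L² + 6*c) = 36 + 9*L² + 54*c)
W(t) = -18 + 9*t² (W(t) = 36 + 9*t² + 54*(-1) = 36 + 9*t² - 54 = -18 + 9*t²)
d(k, f) = -⅔ (d(k, f) = -⅓*2 = -⅔)
d(W(1), 8)*(-98) + 61 = -⅔*(-98) + 61 = 196/3 + 61 = 379/3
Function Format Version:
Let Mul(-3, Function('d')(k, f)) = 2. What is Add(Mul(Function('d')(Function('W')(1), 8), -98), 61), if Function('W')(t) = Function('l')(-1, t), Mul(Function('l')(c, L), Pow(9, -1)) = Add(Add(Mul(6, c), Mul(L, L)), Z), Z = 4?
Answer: Rational(379, 3) ≈ 126.33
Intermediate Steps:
Function('l')(c, L) = Add(36, Mul(9, Pow(L, 2)), Mul(54, c)) (Function('l')(c, L) = Mul(9, Add(Add(Mul(6, c), Mul(L, L)), 4)) = Mul(9, Add(Add(Mul(6, c), Pow(L, 2)), 4)) = Mul(9, Add(Add(Pow(L, 2), Mul(6, c)), 4)) = Mul(9, Add(4, Pow(L, 2), Mul(6, c))) = Add(36, Mul(9, Pow(L, 2)), Mul(54, c)))
Function('W')(t) = Add(-18, Mul(9, Pow(t, 2))) (Function('W')(t) = Add(36, Mul(9, Pow(t, 2)), Mul(54, -1)) = Add(36, Mul(9, Pow(t, 2)), -54) = Add(-18, Mul(9, Pow(t, 2))))
Function('d')(k, f) = Rational(-2, 3) (Function('d')(k, f) = Mul(Rational(-1, 3), 2) = Rational(-2, 3))
Add(Mul(Function('d')(Function('W')(1), 8), -98), 61) = Add(Mul(Rational(-2, 3), -98), 61) = Add(Rational(196, 3), 61) = Rational(379, 3)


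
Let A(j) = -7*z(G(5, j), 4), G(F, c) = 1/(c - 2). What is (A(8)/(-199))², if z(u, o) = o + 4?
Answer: 3136/39601 ≈ 0.079190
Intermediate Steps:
G(F, c) = 1/(-2 + c)
z(u, o) = 4 + o
A(j) = -56 (A(j) = -7*(4 + 4) = -7*8 = -56)
(A(8)/(-199))² = (-56/(-199))² = (-56*(-1/199))² = (56/199)² = 3136/39601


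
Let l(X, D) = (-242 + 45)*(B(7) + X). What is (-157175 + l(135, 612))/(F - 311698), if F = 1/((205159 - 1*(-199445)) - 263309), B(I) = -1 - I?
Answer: 25743101230/44041368909 ≈ 0.58452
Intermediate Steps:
F = 1/141295 (F = 1/((205159 + 199445) - 263309) = 1/(404604 - 263309) = 1/141295 ≈ 7.0774e-6)
l(X, D) = 1576 - 197*X (l(X, D) = (-242 + 45)*((-1 - 1*7) + X) = -197*((-1 - 7) + X) = -197*(-8 + X) = 1576 - 197*X)
(-157175 + l(135, 612))/(F - 311698) = (-157175 + (1576 - 197*135))/(1/141295 - 311698) = (-157175 + (1576 - 26595))/(-44041368909/141295) = (-157175 - 25019)*(-141295/44041368909) = -182194*(-141295/44041368909) = 25743101230/44041368909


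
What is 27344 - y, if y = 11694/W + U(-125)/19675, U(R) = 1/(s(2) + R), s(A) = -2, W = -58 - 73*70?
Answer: 176566762505259/6456705400 ≈ 27346.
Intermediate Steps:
W = -5168 (W = -58 - 5110 = -5168)
U(R) = 1/(-2 + R)
y = -14610047659/6456705400 (y = 11694/(-5168) + 1/(-2 - 125*19675) = 11694*(-1/5168) + (1/19675)/(-127) = -5847/2584 - 1/127*1/19675 = -5847/2584 - 1/2498725 = -14610047659/6456705400 ≈ -2.2628)
27344 - y = 27344 - 1*(-14610047659/6456705400) = 27344 + 14610047659/6456705400 = 176566762505259/6456705400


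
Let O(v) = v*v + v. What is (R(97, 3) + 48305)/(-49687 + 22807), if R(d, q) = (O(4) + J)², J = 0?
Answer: -3247/1792 ≈ -1.8119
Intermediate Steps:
O(v) = v + v² (O(v) = v² + v = v + v²)
R(d, q) = 400 (R(d, q) = (4*(1 + 4) + 0)² = (4*5 + 0)² = (20 + 0)² = 20² = 400)
(R(97, 3) + 48305)/(-49687 + 22807) = (400 + 48305)/(-49687 + 22807) = 48705/(-26880) = 48705*(-1/26880) = -3247/1792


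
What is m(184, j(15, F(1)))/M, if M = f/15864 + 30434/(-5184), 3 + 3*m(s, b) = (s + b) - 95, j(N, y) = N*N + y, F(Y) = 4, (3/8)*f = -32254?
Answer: -179897760/19347589 ≈ -9.2982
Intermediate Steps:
f = -258032/3 (f = (8/3)*(-32254) = -258032/3 ≈ -86011.)
j(N, y) = y + N² (j(N, y) = N² + y = y + N²)
m(s, b) = -98/3 + b/3 + s/3 (m(s, b) = -1 + ((s + b) - 95)/3 = -1 + ((b + s) - 95)/3 = -1 + (-95 + b + s)/3 = -1 + (-95/3 + b/3 + s/3) = -98/3 + b/3 + s/3)
M = -19347589/1713312 (M = -258032/3/15864 + 30434/(-5184) = -258032/3*1/15864 + 30434*(-1/5184) = -32254/5949 - 15217/2592 = -19347589/1713312 ≈ -11.293)
m(184, j(15, F(1)))/M = (-98/3 + (4 + 15²)/3 + (⅓)*184)/(-19347589/1713312) = (-98/3 + (4 + 225)/3 + 184/3)*(-1713312/19347589) = (-98/3 + (⅓)*229 + 184/3)*(-1713312/19347589) = (-98/3 + 229/3 + 184/3)*(-1713312/19347589) = 105*(-1713312/19347589) = -179897760/19347589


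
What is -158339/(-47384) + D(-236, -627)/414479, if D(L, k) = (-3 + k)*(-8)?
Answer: 65867005741/19639672936 ≈ 3.3538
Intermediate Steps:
D(L, k) = 24 - 8*k
-158339/(-47384) + D(-236, -627)/414479 = -158339/(-47384) + (24 - 8*(-627))/414479 = -158339*(-1/47384) + (24 + 5016)*(1/414479) = 158339/47384 + 5040*(1/414479) = 158339/47384 + 5040/414479 = 65867005741/19639672936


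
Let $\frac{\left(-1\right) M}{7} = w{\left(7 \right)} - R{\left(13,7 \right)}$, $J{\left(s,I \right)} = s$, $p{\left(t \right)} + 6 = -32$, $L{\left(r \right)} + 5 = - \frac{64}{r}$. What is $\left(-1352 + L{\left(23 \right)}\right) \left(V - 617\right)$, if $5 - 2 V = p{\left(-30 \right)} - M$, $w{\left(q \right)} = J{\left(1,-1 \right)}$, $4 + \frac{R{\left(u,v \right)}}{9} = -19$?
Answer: $\frac{82784925}{46} \approx 1.7997 \cdot 10^{6}$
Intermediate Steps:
$L{\left(r \right)} = -5 - \frac{64}{r}$
$p{\left(t \right)} = -38$ ($p{\left(t \right)} = -6 - 32 = -38$)
$R{\left(u,v \right)} = -207$ ($R{\left(u,v \right)} = -36 + 9 \left(-19\right) = -36 - 171 = -207$)
$w{\left(q \right)} = 1$
$M = -1456$ ($M = - 7 \left(1 - -207\right) = - 7 \left(1 + 207\right) = \left(-7\right) 208 = -1456$)
$V = - \frac{1413}{2}$ ($V = \frac{5}{2} - \frac{-38 - -1456}{2} = \frac{5}{2} - \frac{-38 + 1456}{2} = \frac{5}{2} - 709 = - \frac{1413}{2} \approx -706.5$)
$\left(-1352 + L{\left(23 \right)}\right) \left(V - 617\right) = \left(-1352 - \left(5 + \frac{64}{23}\right)\right) \left(- \frac{1413}{2} - 617\right) = \left(-1352 - \frac{179}{23}\right) \left(- \frac{2647}{2}\right) = \left(- \frac{31275}{23}\right) \left(- \frac{2647}{2}\right) = \frac{82784925}{46}$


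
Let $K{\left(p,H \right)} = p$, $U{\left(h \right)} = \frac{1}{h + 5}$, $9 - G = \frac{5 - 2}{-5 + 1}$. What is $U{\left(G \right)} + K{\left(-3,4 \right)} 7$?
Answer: $- \frac{1235}{59} \approx -20.932$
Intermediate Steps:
$G = \frac{39}{4}$ ($G = 9 - \frac{5 - 2}{-5 + 1} = 9 - \frac{3}{-4} = 9 - 3 \left(- \frac{1}{4}\right) = 9 - - \frac{3}{4} = 9 + \frac{3}{4} = \frac{39}{4} \approx 9.75$)
$U{\left(h \right)} = \frac{1}{5 + h}$
$U{\left(G \right)} + K{\left(-3,4 \right)} 7 = \frac{1}{5 + \frac{39}{4}} - 21 = \frac{1}{\frac{59}{4}} - 21 = \frac{4}{59} - 21 = - \frac{1235}{59}$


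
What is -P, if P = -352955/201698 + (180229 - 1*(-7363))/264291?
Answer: 55445898689/53306966118 ≈ 1.0401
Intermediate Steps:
P = -55445898689/53306966118 (P = -352955*1/201698 + (180229 + 7363)*(1/264291) = -352955/201698 + 187592*(1/264291) = -352955/201698 + 187592/264291 = -55445898689/53306966118 ≈ -1.0401)
-P = -1*(-55445898689/53306966118) = 55445898689/53306966118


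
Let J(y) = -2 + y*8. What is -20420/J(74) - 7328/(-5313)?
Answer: -10416794/313467 ≈ -33.231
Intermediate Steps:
J(y) = -2 + 8*y
-20420/J(74) - 7328/(-5313) = -20420/(-2 + 8*74) - 7328/(-5313) = -20420/(-2 + 592) - 7328*(-1/5313) = -20420/590 + 7328/5313 = -20420*1/590 + 7328/5313 = -2042/59 + 7328/5313 = -10416794/313467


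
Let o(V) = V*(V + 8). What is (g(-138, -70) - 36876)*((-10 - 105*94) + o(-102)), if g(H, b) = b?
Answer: 10788232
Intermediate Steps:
o(V) = V*(8 + V)
(g(-138, -70) - 36876)*((-10 - 105*94) + o(-102)) = (-70 - 36876)*((-10 - 105*94) - 102*(8 - 102)) = -36946*((-10 - 9870) - 102*(-94)) = -36946*(-9880 + 9588) = -36946*(-292) = 10788232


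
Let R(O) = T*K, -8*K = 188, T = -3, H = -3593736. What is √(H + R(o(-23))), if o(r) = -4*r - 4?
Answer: I*√14374662/2 ≈ 1895.7*I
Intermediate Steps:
o(r) = -4 - 4*r
K = -47/2 (K = -⅛*188 = -47/2 ≈ -23.500)
R(O) = 141/2 (R(O) = -3*(-47/2) = 141/2)
√(H + R(o(-23))) = √(-3593736 + 141/2) = √(-7187331/2) = I*√14374662/2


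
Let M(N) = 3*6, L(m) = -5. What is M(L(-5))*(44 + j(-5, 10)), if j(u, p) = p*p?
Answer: 2592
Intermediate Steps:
j(u, p) = p**2
M(N) = 18
M(L(-5))*(44 + j(-5, 10)) = 18*(44 + 10**2) = 18*(44 + 100) = 18*144 = 2592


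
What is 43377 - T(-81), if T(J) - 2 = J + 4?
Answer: 43452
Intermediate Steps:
T(J) = 6 + J (T(J) = 2 + (J + 4) = 2 + (4 + J) = 6 + J)
43377 - T(-81) = 43377 - (6 - 81) = 43377 - 1*(-75) = 43377 + 75 = 43452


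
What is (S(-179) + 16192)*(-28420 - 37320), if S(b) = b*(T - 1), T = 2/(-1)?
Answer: -1099764460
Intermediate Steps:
T = -2 (T = 2*(-1) = -2)
S(b) = -3*b (S(b) = b*(-2 - 1) = b*(-3) = -3*b)
(S(-179) + 16192)*(-28420 - 37320) = (-3*(-179) + 16192)*(-28420 - 37320) = (537 + 16192)*(-65740) = 16729*(-65740) = -1099764460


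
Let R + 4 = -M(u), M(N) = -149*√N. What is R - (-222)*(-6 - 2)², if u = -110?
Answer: 14204 + 149*I*√110 ≈ 14204.0 + 1562.7*I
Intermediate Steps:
R = -4 + 149*I*√110 (R = -4 - (-149)*√(-110) = -4 - (-149)*I*√110 = -4 + 149*I*√110 ≈ -4.0 + 1562.7*I)
R - (-222)*(-6 - 2)² = (-4 + 149*I*√110) - (-222)*(-6 - 2)² = (-4 + 149*I*√110) - (-222)*(-8)² = (-4 + 149*I*√110) - (-222)*64 = (-4 + 149*I*√110) - 1*(-14208) = (-4 + 149*I*√110) + 14208 = 14204 + 149*I*√110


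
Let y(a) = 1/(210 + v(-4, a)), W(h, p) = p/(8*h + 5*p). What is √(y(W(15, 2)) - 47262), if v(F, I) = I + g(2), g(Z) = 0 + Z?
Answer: I*√8975807253017/13781 ≈ 217.4*I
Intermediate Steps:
g(Z) = Z
v(F, I) = 2 + I (v(F, I) = I + 2 = 2 + I)
W(h, p) = p/(5*p + 8*h)
y(a) = 1/(212 + a) (y(a) = 1/(210 + (2 + a)) = 1/(212 + a))
√(y(W(15, 2)) - 47262) = √(1/(212 + 2/(5*2 + 8*15)) - 47262) = √(1/(212 + 2/(10 + 120)) - 47262) = √(1/(212 + 2/130) - 47262) = √(1/(212 + 2*(1/130)) - 47262) = √(1/(212 + 1/65) - 47262) = √(1/(13781/65) - 47262) = √(65/13781 - 47262) = √(-651317557/13781) = I*√8975807253017/13781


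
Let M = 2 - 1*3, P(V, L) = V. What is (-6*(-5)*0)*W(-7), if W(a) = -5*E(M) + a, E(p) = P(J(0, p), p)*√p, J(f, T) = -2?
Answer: 0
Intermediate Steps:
M = -1 (M = 2 - 3 = -1)
E(p) = -2*√p
W(a) = a + 10*I (W(a) = -(-10)*√(-1) + a = -(-10)*I + a = 10*I + a = a + 10*I)
(-6*(-5)*0)*W(-7) = (-6*(-5)*0)*(-7 + 10*I) = (30*0)*(-7 + 10*I) = 0*(-7 + 10*I) = 0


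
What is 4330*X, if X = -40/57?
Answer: -173200/57 ≈ -3038.6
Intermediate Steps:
X = -40/57 (X = -40*1/57 = -40/57 ≈ -0.70175)
4330*X = 4330*(-40/57) = -173200/57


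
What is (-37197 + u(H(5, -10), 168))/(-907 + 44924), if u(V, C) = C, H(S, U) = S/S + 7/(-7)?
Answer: -37029/44017 ≈ -0.84124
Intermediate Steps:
H(S, U) = 0 (H(S, U) = 1 + 7*(-⅐) = 1 - 1 = 0)
(-37197 + u(H(5, -10), 168))/(-907 + 44924) = (-37197 + 168)/(-907 + 44924) = -37029/44017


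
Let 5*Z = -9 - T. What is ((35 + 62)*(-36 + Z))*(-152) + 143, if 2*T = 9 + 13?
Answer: 589903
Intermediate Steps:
T = 11 (T = (9 + 13)/2 = (½)*22 = 11)
Z = -4 (Z = (-9 - 1*11)/5 = (-9 - 11)/5 = (⅕)*(-20) = -4)
((35 + 62)*(-36 + Z))*(-152) + 143 = ((35 + 62)*(-36 - 4))*(-152) + 143 = (97*(-40))*(-152) + 143 = -3880*(-152) + 143 = 589760 + 143 = 589903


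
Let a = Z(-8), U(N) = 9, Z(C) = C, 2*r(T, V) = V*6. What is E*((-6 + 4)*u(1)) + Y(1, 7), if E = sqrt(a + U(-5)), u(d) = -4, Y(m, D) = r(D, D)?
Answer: 29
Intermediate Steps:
r(T, V) = 3*V (r(T, V) = (V*6)/2 = (6*V)/2 = 3*V)
Y(m, D) = 3*D
a = -8
E = 1 (E = sqrt(-8 + 9) = sqrt(1) = 1)
E*((-6 + 4)*u(1)) + Y(1, 7) = 1*((-6 + 4)*(-4)) + 3*7 = 1*(-2*(-4)) + 21 = 1*8 + 21 = 8 + 21 = 29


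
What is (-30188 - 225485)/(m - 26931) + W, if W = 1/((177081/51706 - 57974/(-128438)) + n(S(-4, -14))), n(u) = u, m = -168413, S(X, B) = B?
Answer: 7946149266419339/6566750327797040 ≈ 1.2101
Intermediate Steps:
W = -3320507614/33616340035 (W = 1/((177081/51706 - 57974/(-128438)) - 14) = 1/((177081*(1/51706) - 57974*(-1/128438)) - 14) = 1/((177081/51706 + 28987/64219) - 14) = 1/(12870766561/3320507614 - 14) = 1/(-33616340035/3320507614) = -3320507614/33616340035 ≈ -0.098777)
(-30188 - 225485)/(m - 26931) + W = (-30188 - 225485)/(-168413 - 26931) - 3320507614/33616340035 = -255673/(-195344) - 3320507614/33616340035 = -255673*(-1/195344) - 3320507614/33616340035 = 255673/195344 - 3320507614/33616340035 = 7946149266419339/6566750327797040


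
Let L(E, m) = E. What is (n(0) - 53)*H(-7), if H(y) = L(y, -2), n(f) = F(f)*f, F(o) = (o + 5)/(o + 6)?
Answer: 371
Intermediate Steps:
F(o) = (5 + o)/(6 + o)
n(f) = f*(5 + f)/(6 + f) (n(f) = ((5 + f)/(6 + f))*f = f*(5 + f)/(6 + f))
H(y) = y
(n(0) - 53)*H(-7) = (0*(5 + 0)/(6 + 0) - 53)*(-7) = (0*5/6 - 53)*(-7) = (0*(⅙)*5 - 53)*(-7) = (0 - 53)*(-7) = -53*(-7) = 371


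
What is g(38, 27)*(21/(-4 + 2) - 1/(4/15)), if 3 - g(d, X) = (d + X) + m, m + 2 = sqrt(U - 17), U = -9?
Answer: 855 + 57*I*sqrt(26)/4 ≈ 855.0 + 72.661*I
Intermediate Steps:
m = -2 + I*sqrt(26) (m = -2 + sqrt(-9 - 17) = -2 + sqrt(-26) = -2 + I*sqrt(26) ≈ -2.0 + 5.099*I)
g(d, X) = 5 - X - d - I*sqrt(26) (g(d, X) = 3 - ((d + X) + (-2 + I*sqrt(26))) = 3 - ((X + d) + (-2 + I*sqrt(26))) = 3 - (-2 + X + d + I*sqrt(26)) = 3 + (2 - X - d - I*sqrt(26)) = 5 - X - d - I*sqrt(26))
g(38, 27)*(21/(-4 + 2) - 1/(4/15)) = (5 - 1*27 - 1*38 - I*sqrt(26))*(21/(-4 + 2) - 1/(4/15)) = (5 - 27 - 38 - I*sqrt(26))*(21/(-2) - 1/(4*(1/15))) = (-60 - I*sqrt(26))*(21*(-1/2) - 1/4/15) = (-60 - I*sqrt(26))*(-21/2 - 1*15/4) = (-60 - I*sqrt(26))*(-21/2 - 15/4) = (-60 - I*sqrt(26))*(-57/4) = 855 + 57*I*sqrt(26)/4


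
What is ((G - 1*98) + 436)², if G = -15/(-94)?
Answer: 1010413369/8836 ≈ 1.1435e+5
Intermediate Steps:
G = 15/94 (G = -15*(-1/94) = 15/94 ≈ 0.15957)
((G - 1*98) + 436)² = ((15/94 - 1*98) + 436)² = ((15/94 - 98) + 436)² = (-9197/94 + 436)² = (31787/94)² = 1010413369/8836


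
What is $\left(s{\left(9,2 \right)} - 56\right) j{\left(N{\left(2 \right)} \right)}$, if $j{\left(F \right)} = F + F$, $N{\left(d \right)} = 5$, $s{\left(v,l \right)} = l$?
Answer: $-540$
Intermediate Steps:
$j{\left(F \right)} = 2 F$
$\left(s{\left(9,2 \right)} - 56\right) j{\left(N{\left(2 \right)} \right)} = \left(2 - 56\right) 2 \cdot 5 = \left(-54\right) 10 = -540$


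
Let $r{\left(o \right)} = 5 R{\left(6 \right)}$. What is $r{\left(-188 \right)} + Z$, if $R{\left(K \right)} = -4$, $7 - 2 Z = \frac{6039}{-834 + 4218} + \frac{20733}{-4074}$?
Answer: $- \frac{7581373}{510608} \approx -14.848$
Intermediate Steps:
$Z = \frac{2630787}{510608}$ ($Z = \frac{7}{2} - \frac{\frac{6039}{-834 + 4218} + \frac{20733}{-4074}}{2} = \frac{7}{2} - \frac{\frac{6039}{3384} + 20733 \left(- \frac{1}{4074}\right)}{2} = \frac{7}{2} - \frac{6039 \cdot \frac{1}{3384} - \frac{6911}{1358}}{2} = \frac{7}{2} - \frac{\frac{671}{376} - \frac{6911}{1358}}{2} = \frac{7}{2} - - \frac{843659}{510608} = \frac{7}{2} + \frac{843659}{510608} = \frac{2630787}{510608} \approx 5.1523$)
$r{\left(o \right)} = -20$ ($r{\left(o \right)} = 5 \left(-4\right) = -20$)
$r{\left(-188 \right)} + Z = -20 + \frac{2630787}{510608} = - \frac{7581373}{510608}$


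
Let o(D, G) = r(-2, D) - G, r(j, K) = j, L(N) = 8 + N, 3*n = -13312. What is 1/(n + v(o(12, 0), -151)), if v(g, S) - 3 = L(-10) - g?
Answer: -3/13303 ≈ -0.00022551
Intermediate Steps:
n = -13312/3 (n = (⅓)*(-13312) = -13312/3 ≈ -4437.3)
o(D, G) = -2 - G
v(g, S) = 1 - g (v(g, S) = 3 + ((8 - 10) - g) = 3 + (-2 - g) = 1 - g)
1/(n + v(o(12, 0), -151)) = 1/(-13312/3 + (1 - (-2 - 1*0))) = 1/(-13312/3 + (1 - (-2 + 0))) = 1/(-13312/3 + (1 - 1*(-2))) = 1/(-13312/3 + (1 + 2)) = 1/(-13312/3 + 3) = 1/(-13303/3) = -3/13303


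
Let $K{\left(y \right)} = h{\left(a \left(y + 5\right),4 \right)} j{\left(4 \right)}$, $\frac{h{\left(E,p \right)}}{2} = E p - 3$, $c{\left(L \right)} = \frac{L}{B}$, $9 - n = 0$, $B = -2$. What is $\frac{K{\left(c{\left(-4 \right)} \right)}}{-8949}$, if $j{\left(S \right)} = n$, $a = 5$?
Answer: $- \frac{822}{2983} \approx -0.27556$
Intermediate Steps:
$n = 9$ ($n = 9 - 0 = 9 + 0 = 9$)
$j{\left(S \right)} = 9$
$c{\left(L \right)} = - \frac{L}{2}$ ($c{\left(L \right)} = \frac{L}{-2} = L \left(- \frac{1}{2}\right) = - \frac{L}{2}$)
$h{\left(E,p \right)} = -6 + 2 E p$ ($h{\left(E,p \right)} = 2 \left(E p - 3\right) = 2 \left(-3 + E p\right) = -6 + 2 E p$)
$K{\left(y \right)} = 1746 + 360 y$ ($K{\left(y \right)} = \left(-6 + 2 \cdot 5 \left(y + 5\right) 4\right) 9 = \left(-6 + 2 \cdot 5 \left(5 + y\right) 4\right) 9 = \left(-6 + 2 \left(25 + 5 y\right) 4\right) 9 = \left(-6 + \left(200 + 40 y\right)\right) 9 = \left(194 + 40 y\right) 9 = 1746 + 360 y$)
$\frac{K{\left(c{\left(-4 \right)} \right)}}{-8949} = \frac{1746 + 360 \left(\left(- \frac{1}{2}\right) \left(-4\right)\right)}{-8949} = \left(1746 + 360 \cdot 2\right) \left(- \frac{1}{8949}\right) = \left(1746 + 720\right) \left(- \frac{1}{8949}\right) = 2466 \left(- \frac{1}{8949}\right) = - \frac{822}{2983}$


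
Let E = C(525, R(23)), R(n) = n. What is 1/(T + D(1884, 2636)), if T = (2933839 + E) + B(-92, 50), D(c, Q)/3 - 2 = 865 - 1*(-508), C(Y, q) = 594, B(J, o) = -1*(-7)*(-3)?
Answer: 1/2938537 ≈ 3.4031e-7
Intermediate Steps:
B(J, o) = -21 (B(J, o) = 7*(-3) = -21)
D(c, Q) = 4125 (D(c, Q) = 6 + 3*(865 - 1*(-508)) = 6 + 3*(865 + 508) = 6 + 3*1373 = 6 + 4119 = 4125)
E = 594
T = 2934412 (T = (2933839 + 594) - 21 = 2934433 - 21 = 2934412)
1/(T + D(1884, 2636)) = 1/(2934412 + 4125) = 1/2938537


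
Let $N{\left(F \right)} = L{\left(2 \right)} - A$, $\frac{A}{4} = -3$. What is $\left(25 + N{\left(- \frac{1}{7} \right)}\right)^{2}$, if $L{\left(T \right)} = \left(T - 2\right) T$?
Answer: $1369$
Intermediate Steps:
$A = -12$ ($A = 4 \left(-3\right) = -12$)
$L{\left(T \right)} = T \left(-2 + T\right)$ ($L{\left(T \right)} = \left(-2 + T\right) T = T \left(-2 + T\right)$)
$N{\left(F \right)} = 12$ ($N{\left(F \right)} = 2 \left(-2 + 2\right) - -12 = 2 \cdot 0 + 12 = 0 + 12 = 12$)
$\left(25 + N{\left(- \frac{1}{7} \right)}\right)^{2} = \left(25 + 12\right)^{2} = 37^{2} = 1369$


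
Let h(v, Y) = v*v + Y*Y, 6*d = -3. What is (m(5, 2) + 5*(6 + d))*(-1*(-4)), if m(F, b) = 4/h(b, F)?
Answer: 3206/29 ≈ 110.55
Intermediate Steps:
d = -½ (d = (⅙)*(-3) = -½ ≈ -0.50000)
h(v, Y) = Y² + v² (h(v, Y) = v² + Y² = Y² + v²)
m(F, b) = 4/(F² + b²)
(m(5, 2) + 5*(6 + d))*(-1*(-4)) = (4/(5² + 2²) + 5*(6 - ½))*(-1*(-4)) = (4/(25 + 4) + 5*(11/2))*4 = (4/29 + 55/2)*4 = (1603/58)*4 = 3206/29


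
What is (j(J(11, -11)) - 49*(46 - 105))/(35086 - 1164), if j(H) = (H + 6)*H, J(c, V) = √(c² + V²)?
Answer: 3133/33922 + 33*√2/16961 ≈ 0.095111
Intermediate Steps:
J(c, V) = √(V² + c²)
j(H) = H*(6 + H) (j(H) = (6 + H)*H = H*(6 + H))
(j(J(11, -11)) - 49*(46 - 105))/(35086 - 1164) = (√((-11)² + 11²)*(6 + √((-11)² + 11²)) - 49*(46 - 105))/(35086 - 1164) = (√(121 + 121)*(6 + √(121 + 121)) - 49*(-59))/33922 = (√242*(6 + √242) + 2891)*(1/33922) = ((11*√2)*(6 + 11*√2) + 2891)*(1/33922) = (11*√2*(6 + 11*√2) + 2891)*(1/33922) = (2891 + 11*√2*(6 + 11*√2))*(1/33922) = 413/4846 + 11*√2*(6 + 11*√2)/33922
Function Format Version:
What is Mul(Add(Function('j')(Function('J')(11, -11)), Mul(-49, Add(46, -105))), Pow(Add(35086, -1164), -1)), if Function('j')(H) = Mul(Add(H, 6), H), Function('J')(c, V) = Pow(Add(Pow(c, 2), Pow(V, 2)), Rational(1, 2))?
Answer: Add(Rational(3133, 33922), Mul(Rational(33, 16961), Pow(2, Rational(1, 2)))) ≈ 0.095111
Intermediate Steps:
Function('J')(c, V) = Pow(Add(Pow(V, 2), Pow(c, 2)), Rational(1, 2))
Function('j')(H) = Mul(H, Add(6, H)) (Function('j')(H) = Mul(Add(6, H), H) = Mul(H, Add(6, H)))
Mul(Add(Function('j')(Function('J')(11, -11)), Mul(-49, Add(46, -105))), Pow(Add(35086, -1164), -1)) = Mul(Add(Mul(Pow(Add(Pow(-11, 2), Pow(11, 2)), Rational(1, 2)), Add(6, Pow(Add(Pow(-11, 2), Pow(11, 2)), Rational(1, 2)))), Mul(-49, Add(46, -105))), Pow(Add(35086, -1164), -1)) = Mul(Add(Mul(Pow(Add(121, 121), Rational(1, 2)), Add(6, Pow(Add(121, 121), Rational(1, 2)))), Mul(-49, -59)), Pow(33922, -1)) = Mul(Add(Mul(Pow(242, Rational(1, 2)), Add(6, Pow(242, Rational(1, 2)))), 2891), Rational(1, 33922)) = Mul(Add(Mul(Mul(11, Pow(2, Rational(1, 2))), Add(6, Mul(11, Pow(2, Rational(1, 2))))), 2891), Rational(1, 33922)) = Mul(Add(Mul(11, Pow(2, Rational(1, 2)), Add(6, Mul(11, Pow(2, Rational(1, 2))))), 2891), Rational(1, 33922)) = Mul(Add(2891, Mul(11, Pow(2, Rational(1, 2)), Add(6, Mul(11, Pow(2, Rational(1, 2)))))), Rational(1, 33922)) = Add(Rational(413, 4846), Mul(Rational(11, 33922), Pow(2, Rational(1, 2)), Add(6, Mul(11, Pow(2, Rational(1, 2))))))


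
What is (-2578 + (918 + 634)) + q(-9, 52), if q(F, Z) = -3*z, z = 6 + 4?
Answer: -1056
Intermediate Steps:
z = 10
q(F, Z) = -30 (q(F, Z) = -3*10 = -30)
(-2578 + (918 + 634)) + q(-9, 52) = (-2578 + (918 + 634)) - 30 = (-2578 + 1552) - 30 = -1026 - 30 = -1056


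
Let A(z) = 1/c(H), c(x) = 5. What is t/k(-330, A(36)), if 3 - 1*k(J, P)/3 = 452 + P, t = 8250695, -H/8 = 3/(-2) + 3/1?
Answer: -41253475/6738 ≈ -6122.5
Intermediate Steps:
H = -12 (H = -8*(3/(-2) + 3/1) = -8*(3*(-½) + 3*1) = -8*(-3/2 + 3) = -8*3/2 = -12)
A(z) = ⅕ (A(z) = 1/5 = ⅕)
k(J, P) = -1347 - 3*P (k(J, P) = 9 - 3*(452 + P) = 9 + (-1356 - 3*P) = -1347 - 3*P)
t/k(-330, A(36)) = 8250695/(-1347 - 3*⅕) = 8250695/(-1347 - ⅗) = 8250695/(-6738/5) = 8250695*(-5/6738) = -41253475/6738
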